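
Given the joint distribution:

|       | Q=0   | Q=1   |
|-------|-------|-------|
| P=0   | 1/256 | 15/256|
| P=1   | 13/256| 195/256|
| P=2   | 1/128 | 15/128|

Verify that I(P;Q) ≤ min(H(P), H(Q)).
Marginal P(P) (row sums):
  P(P=0) = 1/256 + 15/256 = 1/16
  P(P=1) = 13/256 + 195/256 = 13/16
  P(P=2) = 1/128 + 15/128 = 1/8
Marginal P(Q) (column sums):
  P(Q=0) = 1/256 + 13/256 + 1/128 = 1/16
  P(Q=1) = 15/256 + 195/256 + 15/128 = 15/16

H(P) = -[(1/16)·log₂(1/16) + (13/16)·log₂(13/16) + (1/8)·log₂(1/8)]
  = 0.2500 + 0.2434 + 0.3750
  = 0.8684 bits
H(Q) = -[(1/16)·log₂(1/16) + (15/16)·log₂(15/16)]
  = 0.2500 + 0.0873
  = 0.3373 bits
H(P,Q) = -[(1/256)·log₂(1/256) + (15/256)·log₂(15/256) + (13/256)·log₂(13/256) + (195/256)·log₂(195/256) + (1/128)·log₂(1/128) + (15/128)·log₂(15/128)]
  = 0.0313 + 0.2398 + 0.2183 + 0.2991 + 0.0547 + 0.3625
  = 1.2057 bits

I(P;Q) = H(P) + H(Q) - H(P,Q)
  = 0.8684 + 0.3373 - 1.2057
  = 0.0000 bits

min(H(P), H(Q)) = min(0.8684, 0.3373) = 0.3373 bits
Since 0.0000 ≤ 0.3373, the bound is satisfied ✓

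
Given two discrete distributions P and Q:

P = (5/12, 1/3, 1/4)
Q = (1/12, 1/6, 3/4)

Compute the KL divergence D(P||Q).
D(P||Q) = Σ P(i) log₂(P(i)/Q(i))
  i=0: (5/12) × log₂((5/12)/(1/12)) = (5/12) × log₂(5) = 0.9675
  i=1: (1/3) × log₂((1/3)/(1/6)) = (1/3) × log₂(2) = 0.3333
  i=2: (1/4) × log₂((1/4)/(3/4)) = (1/4) × log₂(1/3) = -0.3962
D(P||Q) = 0.9675 + 0.3333 - 0.3962
  = 0.9046 bits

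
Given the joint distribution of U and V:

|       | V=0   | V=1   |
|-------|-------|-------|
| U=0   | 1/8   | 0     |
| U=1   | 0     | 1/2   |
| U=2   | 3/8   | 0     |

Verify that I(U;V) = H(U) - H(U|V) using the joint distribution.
Left side, from I(U;V) = H(U) + H(V) - H(U,V):
Marginal P(U) (row sums):
  P(U=0) = 1/8 + 0 = 1/8
  P(U=1) = 0 + 1/2 = 1/2
  P(U=2) = 3/8 + 0 = 3/8
Marginal P(V) (column sums):
  P(V=0) = 1/8 + 0 + 3/8 = 1/2
  P(V=1) = 0 + 1/2 + 0 = 1/2

H(U) = -[(1/8)·log₂(1/8) + (1/2)·log₂(1/2) + (3/8)·log₂(3/8)]
  = 0.3750 + 0.5000 + 0.5306
  = 1.4056 bits
H(V) = -[(1/2)·log₂(1/2) + (1/2)·log₂(1/2)]
  = 0.5000 + 0.5000
  = 1.0000 bits
H(U,V) = -[(1/8)·log₂(1/8) + (1/2)·log₂(1/2) + (3/8)·log₂(3/8)]
  = 0.3750 + 0.5000 + 0.5306
  = 1.4056 bits

I(U;V) = H(U) + H(V) - H(U,V)
  = 1.4056 + 1.0000 - 1.4056
  = 1.0000 bits

Right side, with H(U|V) computed directly from the conditional probabilities:
H(U|V) = -Σ P(U,V)·log₂ P(U|V), where P(U|V) = P(U,V) / P(V)
  (cells with P(U,V) = 0 contribute 0)
  (U=0,V=0): P(U|V) = (1/8)/(1/2) = 1/4;  -(1/8)·log₂(1/4) = 0.2500
  (U=1,V=1): P(U|V) = (1/2)/(1/2) = 1;  -(1/2)·log₂(1) = 0.0000
  (U=2,V=0): P(U|V) = (3/8)/(1/2) = 3/4;  -(3/8)·log₂(3/4) = 0.1556
H(U|V) = 0.2500 + 0.0000 + 0.1556
  = 0.4056 bits
H(U) - H(U|V) = 1.4056 - 0.4056 = 1.0000 bits

Both sides equal 1.0000 bits, so I(U;V) = H(U) - H(U|V) ✓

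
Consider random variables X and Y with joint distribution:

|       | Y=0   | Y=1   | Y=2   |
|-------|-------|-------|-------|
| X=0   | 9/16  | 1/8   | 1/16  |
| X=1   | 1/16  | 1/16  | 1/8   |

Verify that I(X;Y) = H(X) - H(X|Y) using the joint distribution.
Left side, from I(X;Y) = H(X) + H(Y) - H(X,Y):
Marginal P(X) (row sums):
  P(X=0) = 9/16 + 1/8 + 1/16 = 3/4
  P(X=1) = 1/16 + 1/16 + 1/8 = 1/4
Marginal P(Y) (column sums):
  P(Y=0) = 9/16 + 1/16 = 5/8
  P(Y=1) = 1/8 + 1/16 = 3/16
  P(Y=2) = 1/16 + 1/8 = 3/16

H(X) = -[(3/4)·log₂(3/4) + (1/4)·log₂(1/4)]
  = 0.3113 + 0.5000
  = 0.8113 bits
H(Y) = -[(5/8)·log₂(5/8) + (3/16)·log₂(3/16) + (3/16)·log₂(3/16)]
  = 0.4238 + 0.4528 + 0.4528
  = 1.3294 bits
H(X,Y) = -[(9/16)·log₂(9/16) + (1/8)·log₂(1/8) + (1/16)·log₂(1/16) + (1/16)·log₂(1/16) + (1/16)·log₂(1/16) + (1/8)·log₂(1/8)]
  = 0.4669 + 0.3750 + 0.2500 + 0.2500 + 0.2500 + 0.3750
  = 1.9669 bits

I(X;Y) = H(X) + H(Y) - H(X,Y)
  = 0.8113 + 1.3294 - 1.9669
  = 0.1738 bits

Right side, with H(X|Y) computed directly from the conditional probabilities:
H(X|Y) = -Σ P(X,Y)·log₂ P(X|Y), where P(X|Y) = P(X,Y) / P(Y)
  (X=0,Y=0): P(X|Y) = (9/16)/(5/8) = 9/10;  -(9/16)·log₂(9/10) = 0.0855
  (X=0,Y=1): P(X|Y) = (1/8)/(3/16) = 2/3;  -(1/8)·log₂(2/3) = 0.0731
  (X=0,Y=2): P(X|Y) = (1/16)/(3/16) = 1/3;  -(1/16)·log₂(1/3) = 0.0991
  (X=1,Y=0): P(X|Y) = (1/16)/(5/8) = 1/10;  -(1/16)·log₂(1/10) = 0.2076
  (X=1,Y=1): P(X|Y) = (1/16)/(3/16) = 1/3;  -(1/16)·log₂(1/3) = 0.0991
  (X=1,Y=2): P(X|Y) = (1/8)/(3/16) = 2/3;  -(1/8)·log₂(2/3) = 0.0731
H(X|Y) = 0.0855 + 0.0731 + 0.0991 + 0.2076 + 0.0991 + 0.0731
  = 0.6375 bits
H(X) - H(X|Y) = 0.8113 - 0.6375 = 0.1738 bits

Both sides equal 0.1738 bits, so I(X;Y) = H(X) - H(X|Y) ✓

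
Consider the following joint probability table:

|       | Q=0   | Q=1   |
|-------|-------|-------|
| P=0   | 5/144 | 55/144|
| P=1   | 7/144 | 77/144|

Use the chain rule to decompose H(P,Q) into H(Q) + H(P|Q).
By the chain rule: H(P,Q) = H(Q) + H(P|Q)

Marginal P(Q) (column sums):
  P(Q=0) = 5/144 + 7/144 = 1/12
  P(Q=1) = 55/144 + 77/144 = 11/12
H(Q) = -[(1/12)·log₂(1/12) + (11/12)·log₂(11/12)]
  = 0.2987 + 0.1151
  = 0.4138 bits
H(P|Q) = -Σ P(P,Q)·log₂ P(P|Q), where P(P|Q) = P(P,Q) / P(Q)
  (P=0,Q=0): P(P|Q) = (5/144)/(1/12) = 5/12;  -(5/144)·log₂(5/12) = 0.0439
  (P=0,Q=1): P(P|Q) = (55/144)/(11/12) = 5/12;  -(55/144)·log₂(5/12) = 0.4824
  (P=1,Q=0): P(P|Q) = (7/144)/(1/12) = 7/12;  -(7/144)·log₂(7/12) = 0.0378
  (P=1,Q=1): P(P|Q) = (77/144)/(11/12) = 7/12;  -(77/144)·log₂(7/12) = 0.4158
H(P|Q) = 0.0439 + 0.4824 + 0.0378 + 0.4158
  = 0.9799 bits

H(P,Q) = H(Q) + H(P|Q) = 0.4138 + 0.9799 = 1.3937 bits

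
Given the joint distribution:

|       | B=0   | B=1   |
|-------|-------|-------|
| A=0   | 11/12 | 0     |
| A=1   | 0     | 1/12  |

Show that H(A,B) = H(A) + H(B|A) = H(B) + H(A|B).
Marginal P(A) (row sums):
  P(A=0) = 11/12 + 0 = 11/12
  P(A=1) = 0 + 1/12 = 1/12
Marginal P(B) (column sums):
  P(B=0) = 11/12 + 0 = 11/12
  P(B=1) = 0 + 1/12 = 1/12

Decomposition 1: H(A) + H(B|A)
H(A) = -[(11/12)·log₂(11/12) + (1/12)·log₂(1/12)]
  = 0.1151 + 0.2987
  = 0.4138 bits
H(B|A) = -Σ P(A,B)·log₂ P(B|A), where P(B|A) = P(A,B) / P(A)
  (cells with P(A,B) = 0 contribute 0)
  (A=0,B=0): P(B|A) = (11/12)/(11/12) = 1;  -(11/12)·log₂(1) = 0.0000
  (A=1,B=1): P(B|A) = (1/12)/(1/12) = 1;  -(1/12)·log₂(1) = 0.0000
H(B|A) = 0.0000 + 0.0000
  = 0.0000 bits
H(A) + H(B|A) = 0.4138 + 0.0000 = 0.4138 bits

Decomposition 2: H(B) + H(A|B)
H(B) = -[(11/12)·log₂(11/12) + (1/12)·log₂(1/12)]
  = 0.1151 + 0.2987
  = 0.4138 bits
H(A|B) = -Σ P(A,B)·log₂ P(A|B), where P(A|B) = P(A,B) / P(B)
  (cells with P(A,B) = 0 contribute 0)
  (A=0,B=0): P(A|B) = (11/12)/(11/12) = 1;  -(11/12)·log₂(1) = 0.0000
  (A=1,B=1): P(A|B) = (1/12)/(1/12) = 1;  -(1/12)·log₂(1) = 0.0000
H(A|B) = 0.0000 + 0.0000
  = 0.0000 bits
H(B) + H(A|B) = 0.4138 + 0.0000 = 0.4138 bits

Direct computation of the joint entropy:
H(A,B) = -[(11/12)·log₂(11/12) + (1/12)·log₂(1/12)]
  = 0.1151 + 0.2987
  = 0.4138 bits

All three agree: H(A,B) = 0.4138 bits ✓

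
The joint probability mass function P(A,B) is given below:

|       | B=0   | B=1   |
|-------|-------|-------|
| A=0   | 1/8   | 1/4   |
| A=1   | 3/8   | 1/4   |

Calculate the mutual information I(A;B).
Marginal P(A) (row sums):
  P(A=0) = 1/8 + 1/4 = 3/8
  P(A=1) = 3/8 + 1/4 = 5/8
Marginal P(B) (column sums):
  P(B=0) = 1/8 + 3/8 = 1/2
  P(B=1) = 1/4 + 1/4 = 1/2

H(A) = -[(3/8)·log₂(3/8) + (5/8)·log₂(5/8)]
  = 0.5306 + 0.4238
  = 0.9544 bits
H(B) = -[(1/2)·log₂(1/2) + (1/2)·log₂(1/2)]
  = 0.5000 + 0.5000
  = 1.0000 bits
H(A,B) = -[(1/8)·log₂(1/8) + (1/4)·log₂(1/4) + (3/8)·log₂(3/8) + (1/4)·log₂(1/4)]
  = 0.3750 + 0.5000 + 0.5306 + 0.5000
  = 1.9056 bits

I(A;B) = H(A) + H(B) - H(A,B)
  = 0.9544 + 1.0000 - 1.9056
  = 0.0488 bits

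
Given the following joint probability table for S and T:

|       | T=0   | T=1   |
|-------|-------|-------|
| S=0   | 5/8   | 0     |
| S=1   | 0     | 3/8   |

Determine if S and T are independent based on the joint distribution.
Marginal P(S) (row sums):
  P(S=0) = 5/8 + 0 = 5/8
  P(S=1) = 0 + 3/8 = 3/8
Marginal P(T) (column sums):
  P(T=0) = 5/8 + 0 = 5/8
  P(T=1) = 0 + 3/8 = 3/8

S and T are independent iff P(S=i,T=j) = P(S=i)·P(T=j) for every cell.
  P(S=0)·P(T=0) = 5/8 × 5/8 = 25/64, but P(S=0,T=0) = 5/8 ✗

No, S and T are not independent. Quantitatively, I(S;T) > 0:

H(S) = -[(5/8)·log₂(5/8) + (3/8)·log₂(3/8)]
  = 0.4238 + 0.5306
  = 0.9544 bits
H(T) = -[(5/8)·log₂(5/8) + (3/8)·log₂(3/8)]
  = 0.4238 + 0.5306
  = 0.9544 bits
H(S,T) = -[(5/8)·log₂(5/8) + (3/8)·log₂(3/8)]
  = 0.4238 + 0.5306
  = 0.9544 bits
I(S;T) = H(S) + H(T) - H(S,T) = 0.9544 + 0.9544 - 0.9544 = 0.9544 bits > 0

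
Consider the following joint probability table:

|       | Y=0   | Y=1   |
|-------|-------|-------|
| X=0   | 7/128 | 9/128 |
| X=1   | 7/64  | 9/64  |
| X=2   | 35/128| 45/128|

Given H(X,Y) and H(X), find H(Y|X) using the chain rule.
From the chain rule: H(X,Y) = H(X) + H(Y|X)
Therefore: H(Y|X) = H(X,Y) - H(X)

H(X,Y) = -[(7/128)·log₂(7/128) + (9/128)·log₂(9/128) + (7/64)·log₂(7/64) + (9/64)·log₂(9/64) + (35/128)·log₂(35/128) + (45/128)·log₂(45/128)]
  = 0.2293 + 0.2693 + 0.3492 + 0.3980 + 0.5115 + 0.5302
  = 2.2875 bits
Marginal P(X) (row sums):
  P(X=0) = 7/128 + 9/128 = 1/8
  P(X=1) = 7/64 + 9/64 = 1/4
  P(X=2) = 35/128 + 45/128 = 5/8
H(X) = -[(1/8)·log₂(1/8) + (1/4)·log₂(1/4) + (5/8)·log₂(5/8)]
  = 0.3750 + 0.5000 + 0.4238
  = 1.2988 bits

H(Y|X) = 2.2875 - 1.2988 = 0.9887 bits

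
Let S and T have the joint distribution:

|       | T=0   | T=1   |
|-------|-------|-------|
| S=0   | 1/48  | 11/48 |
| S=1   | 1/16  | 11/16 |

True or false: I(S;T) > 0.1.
Marginal P(S) (row sums):
  P(S=0) = 1/48 + 11/48 = 1/4
  P(S=1) = 1/16 + 11/16 = 3/4
Marginal P(T) (column sums):
  P(T=0) = 1/48 + 1/16 = 1/12
  P(T=1) = 11/48 + 11/16 = 11/12

H(S) = -[(1/4)·log₂(1/4) + (3/4)·log₂(3/4)]
  = 0.5000 + 0.3113
  = 0.8113 bits
H(T) = -[(1/12)·log₂(1/12) + (11/12)·log₂(11/12)]
  = 0.2987 + 0.1151
  = 0.4138 bits
H(S,T) = -[(1/48)·log₂(1/48) + (11/48)·log₂(11/48) + (1/16)·log₂(1/16) + (11/16)·log₂(11/16)]
  = 0.1164 + 0.4871 + 0.2500 + 0.3716
  = 1.2251 bits

I(S;T) = H(S) + H(T) - H(S,T)
  = 0.8113 + 0.4138 - 1.2251
  = 0.0000 bits

False. I(S;T) = 0.0000 bits, which is ≤ 0.1 bits.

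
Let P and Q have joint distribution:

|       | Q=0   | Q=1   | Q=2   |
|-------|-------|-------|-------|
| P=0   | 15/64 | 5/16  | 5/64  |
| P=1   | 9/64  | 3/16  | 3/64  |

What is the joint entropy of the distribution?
H(P,Q) = -Σ P(P,Q) log₂ P(P,Q), summed over the non-zero cells:
H(P,Q) = -[(15/64)·log₂(15/64) + (5/16)·log₂(5/16) + (5/64)·log₂(5/64) + (9/64)·log₂(9/64) + (3/16)·log₂(3/16) + (3/64)·log₂(3/64)]
  = 0.4906 + 0.5244 + 0.2873 + 0.3980 + 0.4528 + 0.2070
  = 2.3601 bits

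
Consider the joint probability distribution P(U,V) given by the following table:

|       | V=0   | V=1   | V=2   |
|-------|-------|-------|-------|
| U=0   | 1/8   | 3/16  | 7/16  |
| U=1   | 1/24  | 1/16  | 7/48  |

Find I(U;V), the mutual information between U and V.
Marginal P(U) (row sums):
  P(U=0) = 1/8 + 3/16 + 7/16 = 3/4
  P(U=1) = 1/24 + 1/16 + 7/48 = 1/4
Marginal P(V) (column sums):
  P(V=0) = 1/8 + 1/24 = 1/6
  P(V=1) = 3/16 + 1/16 = 1/4
  P(V=2) = 7/16 + 7/48 = 7/12

H(U) = -[(3/4)·log₂(3/4) + (1/4)·log₂(1/4)]
  = 0.3113 + 0.5000
  = 0.8113 bits
H(V) = -[(1/6)·log₂(1/6) + (1/4)·log₂(1/4) + (7/12)·log₂(7/12)]
  = 0.4308 + 0.5000 + 0.4536
  = 1.3844 bits
H(U,V) = -[(1/8)·log₂(1/8) + (3/16)·log₂(3/16) + (7/16)·log₂(7/16) + (1/24)·log₂(1/24) + (1/16)·log₂(1/16) + (7/48)·log₂(7/48)]
  = 0.3750 + 0.4528 + 0.5218 + 0.1910 + 0.2500 + 0.4051
  = 2.1957 bits

I(U;V) = H(U) + H(V) - H(U,V)
  = 0.8113 + 1.3844 - 2.1957
  = 0.0000 bits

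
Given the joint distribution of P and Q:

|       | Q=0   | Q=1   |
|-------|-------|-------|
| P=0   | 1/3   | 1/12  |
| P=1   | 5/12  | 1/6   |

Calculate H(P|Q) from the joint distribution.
Marginal P(Q) (column sums):
  P(Q=0) = 1/3 + 5/12 = 3/4
  P(Q=1) = 1/12 + 1/6 = 1/4

H(P|Q) = -Σ P(P,Q)·log₂ P(P|Q), where P(P|Q) = P(P,Q) / P(Q)
  (P=0,Q=0): P(P|Q) = (1/3)/(3/4) = 4/9;  -(1/3)·log₂(4/9) = 0.3900
  (P=0,Q=1): P(P|Q) = (1/12)/(1/4) = 1/3;  -(1/12)·log₂(1/3) = 0.1321
  (P=1,Q=0): P(P|Q) = (5/12)/(3/4) = 5/9;  -(5/12)·log₂(5/9) = 0.3533
  (P=1,Q=1): P(P|Q) = (1/6)/(1/4) = 2/3;  -(1/6)·log₂(2/3) = 0.0975
H(P|Q) = 0.3900 + 0.1321 + 0.3533 + 0.0975
  = 0.9729 bits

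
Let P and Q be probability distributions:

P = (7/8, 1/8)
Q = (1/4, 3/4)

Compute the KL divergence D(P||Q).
D(P||Q) = Σ P(i) log₂(P(i)/Q(i))
  i=0: (7/8) × log₂((7/8)/(1/4)) = (7/8) × log₂(7/2) = 1.5814
  i=1: (1/8) × log₂((1/8)/(3/4)) = (1/8) × log₂(1/6) = -0.3231
D(P||Q) = 1.5814 - 0.3231
  = 1.2583 bits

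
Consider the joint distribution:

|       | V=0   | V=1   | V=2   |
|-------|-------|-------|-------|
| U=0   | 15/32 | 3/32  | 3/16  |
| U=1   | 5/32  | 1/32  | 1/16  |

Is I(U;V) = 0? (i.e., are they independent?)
Marginal P(U) (row sums):
  P(U=0) = 15/32 + 3/32 + 3/16 = 3/4
  P(U=1) = 5/32 + 1/32 + 1/16 = 1/4
Marginal P(V) (column sums):
  P(V=0) = 15/32 + 5/32 = 5/8
  P(V=1) = 3/32 + 1/32 = 1/8
  P(V=2) = 3/16 + 1/16 = 1/4

U and V are independent iff P(U=i,V=j) = P(U=i)·P(V=j) for every cell.
  P(U=0)·P(V=0) = 3/4 × 5/8 = 15/32 = P(U=0,V=0) ✓
  P(U=0)·P(V=1) = 3/4 × 1/8 = 3/32 = P(U=0,V=1) ✓
  P(U=0)·P(V=2) = 3/4 × 1/4 = 3/16 = P(U=0,V=2) ✓
  P(U=1)·P(V=0) = 1/4 × 5/8 = 5/32 = P(U=1,V=0) ✓
  P(U=1)·P(V=1) = 1/4 × 1/8 = 1/32 = P(U=1,V=1) ✓
  P(U=1)·P(V=2) = 1/4 × 1/4 = 1/16 = P(U=1,V=2) ✓

Yes, U and V are independent: every cell factors, so I(U;V) = 0 bits.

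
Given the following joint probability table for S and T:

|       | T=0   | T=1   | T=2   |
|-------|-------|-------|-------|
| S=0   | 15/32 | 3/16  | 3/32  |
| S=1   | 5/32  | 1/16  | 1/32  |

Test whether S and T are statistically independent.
Marginal P(S) (row sums):
  P(S=0) = 15/32 + 3/16 + 3/32 = 3/4
  P(S=1) = 5/32 + 1/16 + 1/32 = 1/4
Marginal P(T) (column sums):
  P(T=0) = 15/32 + 5/32 = 5/8
  P(T=1) = 3/16 + 1/16 = 1/4
  P(T=2) = 3/32 + 1/32 = 1/8

S and T are independent iff P(S=i,T=j) = P(S=i)·P(T=j) for every cell.
  P(S=0)·P(T=0) = 3/4 × 5/8 = 15/32 = P(S=0,T=0) ✓
  P(S=0)·P(T=1) = 3/4 × 1/4 = 3/16 = P(S=0,T=1) ✓
  P(S=0)·P(T=2) = 3/4 × 1/8 = 3/32 = P(S=0,T=2) ✓
  P(S=1)·P(T=0) = 1/4 × 5/8 = 5/32 = P(S=1,T=0) ✓
  P(S=1)·P(T=1) = 1/4 × 1/4 = 1/16 = P(S=1,T=1) ✓
  P(S=1)·P(T=2) = 1/4 × 1/8 = 1/32 = P(S=1,T=2) ✓

Yes, S and T are independent: every cell factors, so I(S;T) = 0 bits.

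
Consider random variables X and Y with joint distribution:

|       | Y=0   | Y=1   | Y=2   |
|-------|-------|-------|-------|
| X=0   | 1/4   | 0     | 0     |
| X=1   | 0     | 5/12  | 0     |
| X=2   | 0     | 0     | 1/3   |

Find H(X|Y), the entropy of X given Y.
Marginal P(Y) (column sums):
  P(Y=0) = 1/4 + 0 + 0 = 1/4
  P(Y=1) = 0 + 5/12 + 0 = 5/12
  P(Y=2) = 0 + 0 + 1/3 = 1/3

H(X|Y) = -Σ P(X,Y)·log₂ P(X|Y), where P(X|Y) = P(X,Y) / P(Y)
  (cells with P(X,Y) = 0 contribute 0)
  (X=0,Y=0): P(X|Y) = (1/4)/(1/4) = 1;  -(1/4)·log₂(1) = 0.0000
  (X=1,Y=1): P(X|Y) = (5/12)/(5/12) = 1;  -(5/12)·log₂(1) = 0.0000
  (X=2,Y=2): P(X|Y) = (1/3)/(1/3) = 1;  -(1/3)·log₂(1) = 0.0000
H(X|Y) = 0.0000 + 0.0000 + 0.0000
  = 0.0000 bits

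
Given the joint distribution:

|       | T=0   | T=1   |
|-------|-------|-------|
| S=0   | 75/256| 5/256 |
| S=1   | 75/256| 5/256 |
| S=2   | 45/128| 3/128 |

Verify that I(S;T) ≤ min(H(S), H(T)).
Marginal P(S) (row sums):
  P(S=0) = 75/256 + 5/256 = 5/16
  P(S=1) = 75/256 + 5/256 = 5/16
  P(S=2) = 45/128 + 3/128 = 3/8
Marginal P(T) (column sums):
  P(T=0) = 75/256 + 75/256 + 45/128 = 15/16
  P(T=1) = 5/256 + 5/256 + 3/128 = 1/16

H(S) = -[(5/16)·log₂(5/16) + (5/16)·log₂(5/16) + (3/8)·log₂(3/8)]
  = 0.5244 + 0.5244 + 0.5306
  = 1.5794 bits
H(T) = -[(15/16)·log₂(15/16) + (1/16)·log₂(1/16)]
  = 0.0873 + 0.2500
  = 0.3373 bits
H(S,T) = -[(75/256)·log₂(75/256) + (5/256)·log₂(5/256) + (75/256)·log₂(75/256) + (5/256)·log₂(5/256) + (45/128)·log₂(45/128) + (3/128)·log₂(3/128)]
  = 0.5189 + 0.1109 + 0.5189 + 0.1109 + 0.5302 + 0.1269
  = 1.9167 bits

I(S;T) = H(S) + H(T) - H(S,T)
  = 1.5794 + 0.3373 - 1.9167
  = 0.0000 bits

min(H(S), H(T)) = min(1.5794, 0.3373) = 0.3373 bits
Since 0.0000 ≤ 0.3373, the bound is satisfied ✓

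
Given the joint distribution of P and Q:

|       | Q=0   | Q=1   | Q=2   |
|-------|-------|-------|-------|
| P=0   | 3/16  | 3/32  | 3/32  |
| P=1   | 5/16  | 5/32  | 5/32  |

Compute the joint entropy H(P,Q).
H(P,Q) = -Σ P(P,Q) log₂ P(P,Q), summed over the non-zero cells:
H(P,Q) = -[(3/16)·log₂(3/16) + (3/32)·log₂(3/32) + (3/32)·log₂(3/32) + (5/16)·log₂(5/16) + (5/32)·log₂(5/32) + (5/32)·log₂(5/32)]
  = 0.4528 + 0.3202 + 0.3202 + 0.5244 + 0.4184 + 0.4184
  = 2.4544 bits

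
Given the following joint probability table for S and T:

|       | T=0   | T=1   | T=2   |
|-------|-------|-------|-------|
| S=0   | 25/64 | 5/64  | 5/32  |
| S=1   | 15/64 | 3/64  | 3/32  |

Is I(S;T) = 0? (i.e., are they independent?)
Marginal P(S) (row sums):
  P(S=0) = 25/64 + 5/64 + 5/32 = 5/8
  P(S=1) = 15/64 + 3/64 + 3/32 = 3/8
Marginal P(T) (column sums):
  P(T=0) = 25/64 + 15/64 = 5/8
  P(T=1) = 5/64 + 3/64 = 1/8
  P(T=2) = 5/32 + 3/32 = 1/4

S and T are independent iff P(S=i,T=j) = P(S=i)·P(T=j) for every cell.
  P(S=0)·P(T=0) = 5/8 × 5/8 = 25/64 = P(S=0,T=0) ✓
  P(S=0)·P(T=1) = 5/8 × 1/8 = 5/64 = P(S=0,T=1) ✓
  P(S=0)·P(T=2) = 5/8 × 1/4 = 5/32 = P(S=0,T=2) ✓
  P(S=1)·P(T=0) = 3/8 × 5/8 = 15/64 = P(S=1,T=0) ✓
  P(S=1)·P(T=1) = 3/8 × 1/8 = 3/64 = P(S=1,T=1) ✓
  P(S=1)·P(T=2) = 3/8 × 1/4 = 3/32 = P(S=1,T=2) ✓

Yes, S and T are independent: every cell factors, so I(S;T) = 0 bits.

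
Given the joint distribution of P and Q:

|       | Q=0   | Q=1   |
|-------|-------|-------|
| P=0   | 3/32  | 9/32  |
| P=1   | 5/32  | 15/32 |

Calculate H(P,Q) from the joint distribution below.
H(P,Q) = -Σ P(P,Q) log₂ P(P,Q), summed over the non-zero cells:
H(P,Q) = -[(3/32)·log₂(3/32) + (9/32)·log₂(9/32) + (5/32)·log₂(5/32) + (15/32)·log₂(15/32)]
  = 0.3202 + 0.5147 + 0.4184 + 0.5124
  = 1.7657 bits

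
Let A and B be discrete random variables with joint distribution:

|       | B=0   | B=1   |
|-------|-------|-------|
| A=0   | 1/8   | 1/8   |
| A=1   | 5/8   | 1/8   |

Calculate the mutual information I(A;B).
Marginal P(A) (row sums):
  P(A=0) = 1/8 + 1/8 = 1/4
  P(A=1) = 5/8 + 1/8 = 3/4
Marginal P(B) (column sums):
  P(B=0) = 1/8 + 5/8 = 3/4
  P(B=1) = 1/8 + 1/8 = 1/4

H(A) = -[(1/4)·log₂(1/4) + (3/4)·log₂(3/4)]
  = 0.5000 + 0.3113
  = 0.8113 bits
H(B) = -[(3/4)·log₂(3/4) + (1/4)·log₂(1/4)]
  = 0.3113 + 0.5000
  = 0.8113 bits
H(A,B) = -[(1/8)·log₂(1/8) + (1/8)·log₂(1/8) + (5/8)·log₂(5/8) + (1/8)·log₂(1/8)]
  = 0.3750 + 0.3750 + 0.4238 + 0.3750
  = 1.5488 bits

I(A;B) = H(A) + H(B) - H(A,B)
  = 0.8113 + 0.8113 - 1.5488
  = 0.0738 bits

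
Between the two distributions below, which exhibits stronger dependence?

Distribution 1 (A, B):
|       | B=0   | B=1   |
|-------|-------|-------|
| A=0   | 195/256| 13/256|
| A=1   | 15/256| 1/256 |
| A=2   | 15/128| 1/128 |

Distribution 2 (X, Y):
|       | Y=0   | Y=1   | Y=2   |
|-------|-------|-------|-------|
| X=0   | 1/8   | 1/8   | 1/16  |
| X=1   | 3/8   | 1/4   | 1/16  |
Distribution 1 (A, B):
Marginal P(A) (row sums):
  P(A=0) = 195/256 + 13/256 = 13/16
  P(A=1) = 15/256 + 1/256 = 1/16
  P(A=2) = 15/128 + 1/128 = 1/8
Marginal P(B) (column sums):
  P(B=0) = 195/256 + 15/256 + 15/128 = 15/16
  P(B=1) = 13/256 + 1/256 + 1/128 = 1/16

H(A) = -[(13/16)·log₂(13/16) + (1/16)·log₂(1/16) + (1/8)·log₂(1/8)]
  = 0.2434 + 0.2500 + 0.3750
  = 0.8684 bits
H(B) = -[(15/16)·log₂(15/16) + (1/16)·log₂(1/16)]
  = 0.0873 + 0.2500
  = 0.3373 bits
H(A,B) = -[(195/256)·log₂(195/256) + (13/256)·log₂(13/256) + (15/256)·log₂(15/256) + (1/256)·log₂(1/256) + (15/128)·log₂(15/128) + (1/128)·log₂(1/128)]
  = 0.2991 + 0.2183 + 0.2398 + 0.0313 + 0.3625 + 0.0547
  = 1.2057 bits

I(A;B) = H(A) + H(B) - H(A,B)
  = 0.8684 + 0.3373 - 1.2057
  = 0.0000 bits

Distribution 2 (X, Y):
Marginal P(X) (row sums):
  P(X=0) = 1/8 + 1/8 + 1/16 = 5/16
  P(X=1) = 3/8 + 1/4 + 1/16 = 11/16
Marginal P(Y) (column sums):
  P(Y=0) = 1/8 + 3/8 = 1/2
  P(Y=1) = 1/8 + 1/4 = 3/8
  P(Y=2) = 1/16 + 1/16 = 1/8

H(X) = -[(5/16)·log₂(5/16) + (11/16)·log₂(11/16)]
  = 0.5244 + 0.3716
  = 0.8960 bits
H(Y) = -[(1/2)·log₂(1/2) + (3/8)·log₂(3/8) + (1/8)·log₂(1/8)]
  = 0.5000 + 0.5306 + 0.3750
  = 1.4056 bits
H(X,Y) = -[(1/8)·log₂(1/8) + (1/8)·log₂(1/8) + (1/16)·log₂(1/16) + (3/8)·log₂(3/8) + (1/4)·log₂(1/4) + (1/16)·log₂(1/16)]
  = 0.3750 + 0.3750 + 0.2500 + 0.5306 + 0.5000 + 0.2500
  = 2.2806 bits

I(X;Y) = H(X) + H(Y) - H(X,Y)
  = 0.8960 + 1.4056 - 2.2806
  = 0.0210 bits

I(X;Y) = 0.0210 bits > I(A;B) = 0.0000 bits, so (X, Y) has the higher mutual information (stronger dependence).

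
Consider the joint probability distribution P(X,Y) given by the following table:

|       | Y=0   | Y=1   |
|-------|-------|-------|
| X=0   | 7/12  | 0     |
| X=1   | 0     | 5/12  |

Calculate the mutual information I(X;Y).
Marginal P(X) (row sums):
  P(X=0) = 7/12 + 0 = 7/12
  P(X=1) = 0 + 5/12 = 5/12
Marginal P(Y) (column sums):
  P(Y=0) = 7/12 + 0 = 7/12
  P(Y=1) = 0 + 5/12 = 5/12

H(X) = -[(7/12)·log₂(7/12) + (5/12)·log₂(5/12)]
  = 0.4536 + 0.5263
  = 0.9799 bits
H(Y) = -[(7/12)·log₂(7/12) + (5/12)·log₂(5/12)]
  = 0.4536 + 0.5263
  = 0.9799 bits
H(X,Y) = -[(7/12)·log₂(7/12) + (5/12)·log₂(5/12)]
  = 0.4536 + 0.5263
  = 0.9799 bits

I(X;Y) = H(X) + H(Y) - H(X,Y)
  = 0.9799 + 0.9799 - 0.9799
  = 0.9799 bits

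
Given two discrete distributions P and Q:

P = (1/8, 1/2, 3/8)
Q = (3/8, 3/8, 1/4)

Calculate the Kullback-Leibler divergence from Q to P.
D(P||Q) = Σ P(i) log₂(P(i)/Q(i))
  i=0: (1/8) × log₂((1/8)/(3/8)) = (1/8) × log₂(1/3) = -0.1981
  i=1: (1/2) × log₂((1/2)/(3/8)) = (1/2) × log₂(4/3) = 0.2075
  i=2: (3/8) × log₂((3/8)/(1/4)) = (3/8) × log₂(3/2) = 0.2194
D(P||Q) = -0.1981 + 0.2075 + 0.2194
  = 0.2288 bits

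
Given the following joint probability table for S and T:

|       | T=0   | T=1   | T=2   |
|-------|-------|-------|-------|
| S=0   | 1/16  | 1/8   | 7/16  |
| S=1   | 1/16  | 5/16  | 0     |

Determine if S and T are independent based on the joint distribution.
Marginal P(S) (row sums):
  P(S=0) = 1/16 + 1/8 + 7/16 = 5/8
  P(S=1) = 1/16 + 5/16 + 0 = 3/8
Marginal P(T) (column sums):
  P(T=0) = 1/16 + 1/16 = 1/8
  P(T=1) = 1/8 + 5/16 = 7/16
  P(T=2) = 7/16 + 0 = 7/16

S and T are independent iff P(S=i,T=j) = P(S=i)·P(T=j) for every cell.
  P(S=0)·P(T=0) = 5/8 × 1/8 = 5/64, but P(S=0,T=0) = 1/16 ✗

No, S and T are not independent. Quantitatively, I(S;T) > 0:

H(S) = -[(5/8)·log₂(5/8) + (3/8)·log₂(3/8)]
  = 0.4238 + 0.5306
  = 0.9544 bits
H(T) = -[(1/8)·log₂(1/8) + (7/16)·log₂(7/16) + (7/16)·log₂(7/16)]
  = 0.3750 + 0.5218 + 0.5218
  = 1.4186 bits
H(S,T) = -[(1/16)·log₂(1/16) + (1/8)·log₂(1/8) + (7/16)·log₂(7/16) + (1/16)·log₂(1/16) + (5/16)·log₂(5/16)]
  = 0.2500 + 0.3750 + 0.5218 + 0.2500 + 0.5244
  = 1.9212 bits
I(S;T) = H(S) + H(T) - H(S,T) = 0.9544 + 1.4186 - 1.9212 = 0.4518 bits > 0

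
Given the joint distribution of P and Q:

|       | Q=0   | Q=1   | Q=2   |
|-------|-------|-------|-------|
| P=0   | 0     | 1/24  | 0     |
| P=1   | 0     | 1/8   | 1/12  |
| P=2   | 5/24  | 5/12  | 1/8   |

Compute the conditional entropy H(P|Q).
Marginal P(Q) (column sums):
  P(Q=0) = 0 + 0 + 5/24 = 5/24
  P(Q=1) = 1/24 + 1/8 + 5/12 = 7/12
  P(Q=2) = 0 + 1/12 + 1/8 = 5/24

H(P|Q) = -Σ P(P,Q)·log₂ P(P|Q), where P(P|Q) = P(P,Q) / P(Q)
  (cells with P(P,Q) = 0 contribute 0)
  (P=0,Q=1): P(P|Q) = (1/24)/(7/12) = 1/14;  -(1/24)·log₂(1/14) = 0.1586
  (P=1,Q=1): P(P|Q) = (1/8)/(7/12) = 3/14;  -(1/8)·log₂(3/14) = 0.2778
  (P=1,Q=2): P(P|Q) = (1/12)/(5/24) = 2/5;  -(1/12)·log₂(2/5) = 0.1102
  (P=2,Q=0): P(P|Q) = (5/24)/(5/24) = 1;  -(5/24)·log₂(1) = 0.0000
  (P=2,Q=1): P(P|Q) = (5/12)/(7/12) = 5/7;  -(5/12)·log₂(5/7) = 0.2023
  (P=2,Q=2): P(P|Q) = (1/8)/(5/24) = 3/5;  -(1/8)·log₂(3/5) = 0.0921
H(P|Q) = 0.1586 + 0.2778 + 0.1102 + 0.0000 + 0.2023 + 0.0921
  = 0.8410 bits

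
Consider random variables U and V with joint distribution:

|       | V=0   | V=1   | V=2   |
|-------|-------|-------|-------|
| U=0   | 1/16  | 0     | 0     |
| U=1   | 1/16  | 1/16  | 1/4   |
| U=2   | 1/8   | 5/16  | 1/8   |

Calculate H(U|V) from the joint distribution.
Marginal P(V) (column sums):
  P(V=0) = 1/16 + 1/16 + 1/8 = 1/4
  P(V=1) = 0 + 1/16 + 5/16 = 3/8
  P(V=2) = 0 + 1/4 + 1/8 = 3/8

H(U|V) = -Σ P(U,V)·log₂ P(U|V), where P(U|V) = P(U,V) / P(V)
  (cells with P(U,V) = 0 contribute 0)
  (U=0,V=0): P(U|V) = (1/16)/(1/4) = 1/4;  -(1/16)·log₂(1/4) = 0.1250
  (U=1,V=0): P(U|V) = (1/16)/(1/4) = 1/4;  -(1/16)·log₂(1/4) = 0.1250
  (U=1,V=1): P(U|V) = (1/16)/(3/8) = 1/6;  -(1/16)·log₂(1/6) = 0.1616
  (U=1,V=2): P(U|V) = (1/4)/(3/8) = 2/3;  -(1/4)·log₂(2/3) = 0.1462
  (U=2,V=0): P(U|V) = (1/8)/(1/4) = 1/2;  -(1/8)·log₂(1/2) = 0.1250
  (U=2,V=1): P(U|V) = (5/16)/(3/8) = 5/6;  -(5/16)·log₂(5/6) = 0.0822
  (U=2,V=2): P(U|V) = (1/8)/(3/8) = 1/3;  -(1/8)·log₂(1/3) = 0.1981
H(U|V) = 0.1250 + 0.1250 + 0.1616 + 0.1462 + 0.1250 + 0.0822 + 0.1981
  = 0.9631 bits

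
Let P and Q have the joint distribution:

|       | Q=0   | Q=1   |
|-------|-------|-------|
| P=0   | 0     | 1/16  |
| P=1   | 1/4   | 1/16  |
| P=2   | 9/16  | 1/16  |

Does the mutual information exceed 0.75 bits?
Marginal P(P) (row sums):
  P(P=0) = 0 + 1/16 = 1/16
  P(P=1) = 1/4 + 1/16 = 5/16
  P(P=2) = 9/16 + 1/16 = 5/8
Marginal P(Q) (column sums):
  P(Q=0) = 0 + 1/4 + 9/16 = 13/16
  P(Q=1) = 1/16 + 1/16 + 1/16 = 3/16

H(P) = -[(1/16)·log₂(1/16) + (5/16)·log₂(5/16) + (5/8)·log₂(5/8)]
  = 0.2500 + 0.5244 + 0.4238
  = 1.1982 bits
H(Q) = -[(13/16)·log₂(13/16) + (3/16)·log₂(3/16)]
  = 0.2434 + 0.4528
  = 0.6962 bits
H(P,Q) = -[(1/16)·log₂(1/16) + (1/4)·log₂(1/4) + (1/16)·log₂(1/16) + (9/16)·log₂(9/16) + (1/16)·log₂(1/16)]
  = 0.2500 + 0.5000 + 0.2500 + 0.4669 + 0.2500
  = 1.7169 bits

I(P;Q) = H(P) + H(Q) - H(P,Q)
  = 1.1982 + 0.6962 - 1.7169
  = 0.1775 bits

No. I(P;Q) = 0.1775 bits, which is ≤ 0.75 bits.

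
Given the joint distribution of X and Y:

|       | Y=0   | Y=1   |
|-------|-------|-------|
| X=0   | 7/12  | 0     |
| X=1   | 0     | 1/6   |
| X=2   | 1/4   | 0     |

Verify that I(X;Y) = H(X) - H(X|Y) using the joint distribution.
Left side, from I(X;Y) = H(X) + H(Y) - H(X,Y):
Marginal P(X) (row sums):
  P(X=0) = 7/12 + 0 = 7/12
  P(X=1) = 0 + 1/6 = 1/6
  P(X=2) = 1/4 + 0 = 1/4
Marginal P(Y) (column sums):
  P(Y=0) = 7/12 + 0 + 1/4 = 5/6
  P(Y=1) = 0 + 1/6 + 0 = 1/6

H(X) = -[(7/12)·log₂(7/12) + (1/6)·log₂(1/6) + (1/4)·log₂(1/4)]
  = 0.4536 + 0.4308 + 0.5000
  = 1.3844 bits
H(Y) = -[(5/6)·log₂(5/6) + (1/6)·log₂(1/6)]
  = 0.2192 + 0.4308
  = 0.6500 bits
H(X,Y) = -[(7/12)·log₂(7/12) + (1/6)·log₂(1/6) + (1/4)·log₂(1/4)]
  = 0.4536 + 0.4308 + 0.5000
  = 1.3844 bits

I(X;Y) = H(X) + H(Y) - H(X,Y)
  = 1.3844 + 0.6500 - 1.3844
  = 0.6500 bits

Right side, with H(X|Y) computed directly from the conditional probabilities:
H(X|Y) = -Σ P(X,Y)·log₂ P(X|Y), where P(X|Y) = P(X,Y) / P(Y)
  (cells with P(X,Y) = 0 contribute 0)
  (X=0,Y=0): P(X|Y) = (7/12)/(5/6) = 7/10;  -(7/12)·log₂(7/10) = 0.3002
  (X=1,Y=1): P(X|Y) = (1/6)/(1/6) = 1;  -(1/6)·log₂(1) = 0.0000
  (X=2,Y=0): P(X|Y) = (1/4)/(5/6) = 3/10;  -(1/4)·log₂(3/10) = 0.4342
H(X|Y) = 0.3002 + 0.0000 + 0.4342
  = 0.7344 bits
H(X) - H(X|Y) = 1.3844 - 0.7344 = 0.6500 bits

Both sides equal 0.6500 bits, so I(X;Y) = H(X) - H(X|Y) ✓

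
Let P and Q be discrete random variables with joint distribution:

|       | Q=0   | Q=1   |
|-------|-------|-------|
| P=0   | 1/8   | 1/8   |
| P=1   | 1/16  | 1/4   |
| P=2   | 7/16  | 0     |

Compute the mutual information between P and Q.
Marginal P(P) (row sums):
  P(P=0) = 1/8 + 1/8 = 1/4
  P(P=1) = 1/16 + 1/4 = 5/16
  P(P=2) = 7/16 + 0 = 7/16
Marginal P(Q) (column sums):
  P(Q=0) = 1/8 + 1/16 + 7/16 = 5/8
  P(Q=1) = 1/8 + 1/4 + 0 = 3/8

H(P) = -[(1/4)·log₂(1/4) + (5/16)·log₂(5/16) + (7/16)·log₂(7/16)]
  = 0.5000 + 0.5244 + 0.5218
  = 1.5462 bits
H(Q) = -[(5/8)·log₂(5/8) + (3/8)·log₂(3/8)]
  = 0.4238 + 0.5306
  = 0.9544 bits
H(P,Q) = -[(1/8)·log₂(1/8) + (1/8)·log₂(1/8) + (1/16)·log₂(1/16) + (1/4)·log₂(1/4) + (7/16)·log₂(7/16)]
  = 0.3750 + 0.3750 + 0.2500 + 0.5000 + 0.5218
  = 2.0218 bits

I(P;Q) = H(P) + H(Q) - H(P,Q)
  = 1.5462 + 0.9544 - 2.0218
  = 0.4788 bits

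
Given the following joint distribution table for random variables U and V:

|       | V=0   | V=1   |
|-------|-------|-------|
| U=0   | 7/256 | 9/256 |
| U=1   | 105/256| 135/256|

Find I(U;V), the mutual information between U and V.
Marginal P(U) (row sums):
  P(U=0) = 7/256 + 9/256 = 1/16
  P(U=1) = 105/256 + 135/256 = 15/16
Marginal P(V) (column sums):
  P(V=0) = 7/256 + 105/256 = 7/16
  P(V=1) = 9/256 + 135/256 = 9/16

H(U) = -[(1/16)·log₂(1/16) + (15/16)·log₂(15/16)]
  = 0.2500 + 0.0873
  = 0.3373 bits
H(V) = -[(7/16)·log₂(7/16) + (9/16)·log₂(9/16)]
  = 0.5218 + 0.4669
  = 0.9887 bits
H(U,V) = -[(7/256)·log₂(7/256) + (9/256)·log₂(9/256) + (105/256)·log₂(105/256) + (135/256)·log₂(135/256)]
  = 0.1420 + 0.1698 + 0.5274 + 0.4868
  = 1.3260 bits

I(U;V) = H(U) + H(V) - H(U,V)
  = 0.3373 + 0.9887 - 1.3260
  = 0.0000 bits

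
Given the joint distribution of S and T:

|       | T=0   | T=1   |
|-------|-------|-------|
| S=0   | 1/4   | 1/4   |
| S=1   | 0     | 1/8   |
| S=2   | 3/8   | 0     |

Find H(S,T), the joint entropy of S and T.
H(S,T) = -Σ P(S,T) log₂ P(S,T), summed over the non-zero cells:
H(S,T) = -[(1/4)·log₂(1/4) + (1/4)·log₂(1/4) + (1/8)·log₂(1/8) + (3/8)·log₂(3/8)]
  = 0.5000 + 0.5000 + 0.3750 + 0.5306
  = 1.9056 bits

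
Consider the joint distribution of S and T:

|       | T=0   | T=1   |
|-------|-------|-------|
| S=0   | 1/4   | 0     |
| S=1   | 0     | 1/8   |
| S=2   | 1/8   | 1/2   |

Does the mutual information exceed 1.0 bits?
Marginal P(S) (row sums):
  P(S=0) = 1/4 + 0 = 1/4
  P(S=1) = 0 + 1/8 = 1/8
  P(S=2) = 1/8 + 1/2 = 5/8
Marginal P(T) (column sums):
  P(T=0) = 1/4 + 0 + 1/8 = 3/8
  P(T=1) = 0 + 1/8 + 1/2 = 5/8

H(S) = -[(1/4)·log₂(1/4) + (1/8)·log₂(1/8) + (5/8)·log₂(5/8)]
  = 0.5000 + 0.3750 + 0.4238
  = 1.2988 bits
H(T) = -[(3/8)·log₂(3/8) + (5/8)·log₂(5/8)]
  = 0.5306 + 0.4238
  = 0.9544 bits
H(S,T) = -[(1/4)·log₂(1/4) + (1/8)·log₂(1/8) + (1/8)·log₂(1/8) + (1/2)·log₂(1/2)]
  = 0.5000 + 0.3750 + 0.3750 + 0.5000
  = 1.7500 bits

I(S;T) = H(S) + H(T) - H(S,T)
  = 1.2988 + 0.9544 - 1.7500
  = 0.5032 bits

No. I(S;T) = 0.5032 bits, which is ≤ 1.0 bits.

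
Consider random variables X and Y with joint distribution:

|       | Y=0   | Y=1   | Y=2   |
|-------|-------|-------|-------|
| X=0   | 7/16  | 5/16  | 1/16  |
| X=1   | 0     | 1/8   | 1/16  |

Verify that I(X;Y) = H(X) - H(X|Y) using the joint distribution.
Left side, from I(X;Y) = H(X) + H(Y) - H(X,Y):
Marginal P(X) (row sums):
  P(X=0) = 7/16 + 5/16 + 1/16 = 13/16
  P(X=1) = 0 + 1/8 + 1/16 = 3/16
Marginal P(Y) (column sums):
  P(Y=0) = 7/16 + 0 = 7/16
  P(Y=1) = 5/16 + 1/8 = 7/16
  P(Y=2) = 1/16 + 1/16 = 1/8

H(X) = -[(13/16)·log₂(13/16) + (3/16)·log₂(3/16)]
  = 0.2434 + 0.4528
  = 0.6962 bits
H(Y) = -[(7/16)·log₂(7/16) + (7/16)·log₂(7/16) + (1/8)·log₂(1/8)]
  = 0.5218 + 0.5218 + 0.3750
  = 1.4186 bits
H(X,Y) = -[(7/16)·log₂(7/16) + (5/16)·log₂(5/16) + (1/16)·log₂(1/16) + (1/8)·log₂(1/8) + (1/16)·log₂(1/16)]
  = 0.5218 + 0.5244 + 0.2500 + 0.3750 + 0.2500
  = 1.9212 bits

I(X;Y) = H(X) + H(Y) - H(X,Y)
  = 0.6962 + 1.4186 - 1.9212
  = 0.1936 bits

Right side, with H(X|Y) computed directly from the conditional probabilities:
H(X|Y) = -Σ P(X,Y)·log₂ P(X|Y), where P(X|Y) = P(X,Y) / P(Y)
  (cells with P(X,Y) = 0 contribute 0)
  (X=0,Y=0): P(X|Y) = (7/16)/(7/16) = 1;  -(7/16)·log₂(1) = 0.0000
  (X=0,Y=1): P(X|Y) = (5/16)/(7/16) = 5/7;  -(5/16)·log₂(5/7) = 0.1517
  (X=0,Y=2): P(X|Y) = (1/16)/(1/8) = 1/2;  -(1/16)·log₂(1/2) = 0.0625
  (X=1,Y=1): P(X|Y) = (1/8)/(7/16) = 2/7;  -(1/8)·log₂(2/7) = 0.2259
  (X=1,Y=2): P(X|Y) = (1/16)/(1/8) = 1/2;  -(1/16)·log₂(1/2) = 0.0625
H(X|Y) = 0.0000 + 0.1517 + 0.0625 + 0.2259 + 0.0625
  = 0.5026 bits
H(X) - H(X|Y) = 0.6962 - 0.5026 = 0.1936 bits

Both sides equal 0.1936 bits, so I(X;Y) = H(X) - H(X|Y) ✓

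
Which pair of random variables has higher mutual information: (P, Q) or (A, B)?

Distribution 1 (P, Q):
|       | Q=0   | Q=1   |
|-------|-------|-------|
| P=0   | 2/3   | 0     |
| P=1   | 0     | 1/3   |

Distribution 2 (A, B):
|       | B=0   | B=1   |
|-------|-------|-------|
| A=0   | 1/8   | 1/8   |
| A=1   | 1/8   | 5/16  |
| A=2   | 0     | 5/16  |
Distribution 1 (P, Q):
Marginal P(P) (row sums):
  P(P=0) = 2/3 + 0 = 2/3
  P(P=1) = 0 + 1/3 = 1/3
Marginal P(Q) (column sums):
  P(Q=0) = 2/3 + 0 = 2/3
  P(Q=1) = 0 + 1/3 = 1/3

H(P) = -[(2/3)·log₂(2/3) + (1/3)·log₂(1/3)]
  = 0.3900 + 0.5283
  = 0.9183 bits
H(Q) = -[(2/3)·log₂(2/3) + (1/3)·log₂(1/3)]
  = 0.3900 + 0.5283
  = 0.9183 bits
H(P,Q) = -[(2/3)·log₂(2/3) + (1/3)·log₂(1/3)]
  = 0.3900 + 0.5283
  = 0.9183 bits

I(P;Q) = H(P) + H(Q) - H(P,Q)
  = 0.9183 + 0.9183 - 0.9183
  = 0.9183 bits

Distribution 2 (A, B):
Marginal P(A) (row sums):
  P(A=0) = 1/8 + 1/8 = 1/4
  P(A=1) = 1/8 + 5/16 = 7/16
  P(A=2) = 0 + 5/16 = 5/16
Marginal P(B) (column sums):
  P(B=0) = 1/8 + 1/8 + 0 = 1/4
  P(B=1) = 1/8 + 5/16 + 5/16 = 3/4

H(A) = -[(1/4)·log₂(1/4) + (7/16)·log₂(7/16) + (5/16)·log₂(5/16)]
  = 0.5000 + 0.5218 + 0.5244
  = 1.5462 bits
H(B) = -[(1/4)·log₂(1/4) + (3/4)·log₂(3/4)]
  = 0.5000 + 0.3113
  = 0.8113 bits
H(A,B) = -[(1/8)·log₂(1/8) + (1/8)·log₂(1/8) + (1/8)·log₂(1/8) + (5/16)·log₂(5/16) + (5/16)·log₂(5/16)]
  = 0.3750 + 0.3750 + 0.3750 + 0.5244 + 0.5244
  = 2.1738 bits

I(A;B) = H(A) + H(B) - H(A,B)
  = 1.5462 + 0.8113 - 2.1738
  = 0.1837 bits

I(P;Q) = 0.9183 bits > I(A;B) = 0.1837 bits, so (P, Q) has the higher mutual information (stronger dependence).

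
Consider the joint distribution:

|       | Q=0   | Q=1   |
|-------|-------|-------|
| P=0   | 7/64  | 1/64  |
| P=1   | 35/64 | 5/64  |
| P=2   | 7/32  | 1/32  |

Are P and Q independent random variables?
Marginal P(P) (row sums):
  P(P=0) = 7/64 + 1/64 = 1/8
  P(P=1) = 35/64 + 5/64 = 5/8
  P(P=2) = 7/32 + 1/32 = 1/4
Marginal P(Q) (column sums):
  P(Q=0) = 7/64 + 35/64 + 7/32 = 7/8
  P(Q=1) = 1/64 + 5/64 + 1/32 = 1/8

P and Q are independent iff P(P=i,Q=j) = P(P=i)·P(Q=j) for every cell.
  P(P=0)·P(Q=0) = 1/8 × 7/8 = 7/64 = P(P=0,Q=0) ✓
  P(P=0)·P(Q=1) = 1/8 × 1/8 = 1/64 = P(P=0,Q=1) ✓
  P(P=1)·P(Q=0) = 5/8 × 7/8 = 35/64 = P(P=1,Q=0) ✓
  P(P=1)·P(Q=1) = 5/8 × 1/8 = 5/64 = P(P=1,Q=1) ✓
  P(P=2)·P(Q=0) = 1/4 × 7/8 = 7/32 = P(P=2,Q=0) ✓
  P(P=2)·P(Q=1) = 1/4 × 1/8 = 1/32 = P(P=2,Q=1) ✓

Yes, P and Q are independent: every cell factors, so I(P;Q) = 0 bits.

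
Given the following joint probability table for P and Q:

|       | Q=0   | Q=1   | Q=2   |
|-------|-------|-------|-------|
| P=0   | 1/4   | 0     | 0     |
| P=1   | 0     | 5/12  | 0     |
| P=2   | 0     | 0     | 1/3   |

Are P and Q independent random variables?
Marginal P(P) (row sums):
  P(P=0) = 1/4 + 0 + 0 = 1/4
  P(P=1) = 0 + 5/12 + 0 = 5/12
  P(P=2) = 0 + 0 + 1/3 = 1/3
Marginal P(Q) (column sums):
  P(Q=0) = 1/4 + 0 + 0 = 1/4
  P(Q=1) = 0 + 5/12 + 0 = 5/12
  P(Q=2) = 0 + 0 + 1/3 = 1/3

P and Q are independent iff P(P=i,Q=j) = P(P=i)·P(Q=j) for every cell.
  P(P=0)·P(Q=0) = 1/4 × 1/4 = 1/16, but P(P=0,Q=0) = 1/4 ✗

No, P and Q are not independent. Quantitatively, I(P;Q) > 0:

H(P) = -[(1/4)·log₂(1/4) + (5/12)·log₂(5/12) + (1/3)·log₂(1/3)]
  = 0.5000 + 0.5263 + 0.5283
  = 1.5546 bits
H(Q) = -[(1/4)·log₂(1/4) + (5/12)·log₂(5/12) + (1/3)·log₂(1/3)]
  = 0.5000 + 0.5263 + 0.5283
  = 1.5546 bits
H(P,Q) = -[(1/4)·log₂(1/4) + (5/12)·log₂(5/12) + (1/3)·log₂(1/3)]
  = 0.5000 + 0.5263 + 0.5283
  = 1.5546 bits
I(P;Q) = H(P) + H(Q) - H(P,Q) = 1.5546 + 1.5546 - 1.5546 = 1.5546 bits > 0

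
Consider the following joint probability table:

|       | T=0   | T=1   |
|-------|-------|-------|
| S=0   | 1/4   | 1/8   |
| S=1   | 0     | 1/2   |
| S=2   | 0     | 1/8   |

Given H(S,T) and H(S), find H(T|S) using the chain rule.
From the chain rule: H(S,T) = H(S) + H(T|S)
Therefore: H(T|S) = H(S,T) - H(S)

H(S,T) = -[(1/4)·log₂(1/4) + (1/8)·log₂(1/8) + (1/2)·log₂(1/2) + (1/8)·log₂(1/8)]
  = 0.5000 + 0.3750 + 0.5000 + 0.3750
  = 1.7500 bits
Marginal P(S) (row sums):
  P(S=0) = 1/4 + 1/8 = 3/8
  P(S=1) = 0 + 1/2 = 1/2
  P(S=2) = 0 + 1/8 = 1/8
H(S) = -[(3/8)·log₂(3/8) + (1/2)·log₂(1/2) + (1/8)·log₂(1/8)]
  = 0.5306 + 0.5000 + 0.3750
  = 1.4056 bits

H(T|S) = 1.7500 - 1.4056 = 0.3444 bits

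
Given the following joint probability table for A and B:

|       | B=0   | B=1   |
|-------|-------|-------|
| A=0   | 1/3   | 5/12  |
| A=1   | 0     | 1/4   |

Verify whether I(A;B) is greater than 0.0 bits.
Marginal P(A) (row sums):
  P(A=0) = 1/3 + 5/12 = 3/4
  P(A=1) = 0 + 1/4 = 1/4
Marginal P(B) (column sums):
  P(B=0) = 1/3 + 0 = 1/3
  P(B=1) = 5/12 + 1/4 = 2/3

H(A) = -[(3/4)·log₂(3/4) + (1/4)·log₂(1/4)]
  = 0.3113 + 0.5000
  = 0.8113 bits
H(B) = -[(1/3)·log₂(1/3) + (2/3)·log₂(2/3)]
  = 0.5283 + 0.3900
  = 0.9183 bits
H(A,B) = -[(1/3)·log₂(1/3) + (5/12)·log₂(5/12) + (1/4)·log₂(1/4)]
  = 0.5283 + 0.5263 + 0.5000
  = 1.5546 bits

I(A;B) = H(A) + H(B) - H(A,B)
  = 0.8113 + 0.9183 - 1.5546
  = 0.1750 bits

Yes. I(A;B) = 0.1750 bits, which is > 0.0 bits.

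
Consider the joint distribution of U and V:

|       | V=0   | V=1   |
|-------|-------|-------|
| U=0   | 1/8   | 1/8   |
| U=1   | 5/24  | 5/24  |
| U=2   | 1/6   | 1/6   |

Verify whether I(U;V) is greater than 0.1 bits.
Marginal P(U) (row sums):
  P(U=0) = 1/8 + 1/8 = 1/4
  P(U=1) = 5/24 + 5/24 = 5/12
  P(U=2) = 1/6 + 1/6 = 1/3
Marginal P(V) (column sums):
  P(V=0) = 1/8 + 5/24 + 1/6 = 1/2
  P(V=1) = 1/8 + 5/24 + 1/6 = 1/2

H(U) = -[(1/4)·log₂(1/4) + (5/12)·log₂(5/12) + (1/3)·log₂(1/3)]
  = 0.5000 + 0.5263 + 0.5283
  = 1.5546 bits
H(V) = -[(1/2)·log₂(1/2) + (1/2)·log₂(1/2)]
  = 0.5000 + 0.5000
  = 1.0000 bits
H(U,V) = -[(1/8)·log₂(1/8) + (1/8)·log₂(1/8) + (5/24)·log₂(5/24) + (5/24)·log₂(5/24) + (1/6)·log₂(1/6) + (1/6)·log₂(1/6)]
  = 0.3750 + 0.3750 + 0.4715 + 0.4715 + 0.4308 + 0.4308
  = 2.5546 bits

I(U;V) = H(U) + H(V) - H(U,V)
  = 1.5546 + 1.0000 - 2.5546
  = 0.0000 bits

No. I(U;V) = 0.0000 bits, which is ≤ 0.1 bits.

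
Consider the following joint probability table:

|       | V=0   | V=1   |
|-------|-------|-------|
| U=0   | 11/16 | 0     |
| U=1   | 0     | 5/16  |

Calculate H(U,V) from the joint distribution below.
H(U,V) = -Σ P(U,V) log₂ P(U,V), summed over the non-zero cells:
H(U,V) = -[(11/16)·log₂(11/16) + (5/16)·log₂(5/16)]
  = 0.3716 + 0.5244
  = 0.8960 bits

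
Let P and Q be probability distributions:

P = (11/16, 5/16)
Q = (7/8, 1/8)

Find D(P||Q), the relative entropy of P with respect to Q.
D(P||Q) = Σ P(i) log₂(P(i)/Q(i))
  i=0: (11/16) × log₂((11/16)/(7/8)) = (11/16) × log₂(11/14) = -0.2392
  i=1: (5/16) × log₂((5/16)/(1/8)) = (5/16) × log₂(5/2) = 0.4131
D(P||Q) = -0.2392 + 0.4131
  = 0.1739 bits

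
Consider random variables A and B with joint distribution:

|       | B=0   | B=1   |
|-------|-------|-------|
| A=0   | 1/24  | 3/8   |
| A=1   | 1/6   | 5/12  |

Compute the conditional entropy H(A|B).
Marginal P(B) (column sums):
  P(B=0) = 1/24 + 1/6 = 5/24
  P(B=1) = 3/8 + 5/12 = 19/24

H(A|B) = -Σ P(A,B)·log₂ P(A|B), where P(A|B) = P(A,B) / P(B)
  (A=0,B=0): P(A|B) = (1/24)/(5/24) = 1/5;  -(1/24)·log₂(1/5) = 0.0967
  (A=0,B=1): P(A|B) = (3/8)/(19/24) = 9/19;  -(3/8)·log₂(9/19) = 0.4043
  (A=1,B=0): P(A|B) = (1/6)/(5/24) = 4/5;  -(1/6)·log₂(4/5) = 0.0537
  (A=1,B=1): P(A|B) = (5/12)/(19/24) = 10/19;  -(5/12)·log₂(10/19) = 0.3858
H(A|B) = 0.0967 + 0.4043 + 0.0537 + 0.3858
  = 0.9405 bits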